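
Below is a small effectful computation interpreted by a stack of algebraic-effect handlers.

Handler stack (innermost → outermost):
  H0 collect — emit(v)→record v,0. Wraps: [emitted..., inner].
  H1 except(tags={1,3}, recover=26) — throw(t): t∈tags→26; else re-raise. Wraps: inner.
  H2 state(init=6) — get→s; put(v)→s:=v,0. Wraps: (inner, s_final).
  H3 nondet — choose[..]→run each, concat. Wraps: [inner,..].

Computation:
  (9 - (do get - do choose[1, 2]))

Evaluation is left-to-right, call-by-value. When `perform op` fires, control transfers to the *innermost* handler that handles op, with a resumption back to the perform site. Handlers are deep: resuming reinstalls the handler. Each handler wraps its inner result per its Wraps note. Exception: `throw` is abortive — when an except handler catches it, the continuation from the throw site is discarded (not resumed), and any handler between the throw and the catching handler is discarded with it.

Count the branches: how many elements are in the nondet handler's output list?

Working:
get @ H2 ⇒ 6
choose[1, 2] @ H3
  branch[0] choose=1:
    H0 returns [4]
    H1 returns [4]
    H2 returns ([4], 6)
    H3 returns [([4], 6)]
  branch[1] choose=2:
    H0 returns [5]
    H1 returns [5]
    H2 returns ([5], 6)
    H3 returns [([5], 6)]
= [([4], 6), ([5], 6)]

Answer: 2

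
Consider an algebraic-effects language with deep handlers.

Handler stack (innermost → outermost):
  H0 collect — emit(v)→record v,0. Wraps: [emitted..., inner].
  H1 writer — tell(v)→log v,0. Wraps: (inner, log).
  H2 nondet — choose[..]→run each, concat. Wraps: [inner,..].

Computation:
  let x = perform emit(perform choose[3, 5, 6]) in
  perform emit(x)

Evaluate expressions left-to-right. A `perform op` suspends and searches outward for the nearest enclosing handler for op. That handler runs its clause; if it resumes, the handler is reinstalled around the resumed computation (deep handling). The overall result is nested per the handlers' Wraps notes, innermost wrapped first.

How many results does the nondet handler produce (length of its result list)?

Working:
choose[3, 5, 6] @ H2
  branch[0] choose=3:
    emit(3) @ H0 ⇒ out+=3
    emit(0) @ H0 ⇒ out+=0
    H0 returns [3, 0, 0]
    H1 returns ([3, 0, 0], ())
    H2 returns [([3, 0, 0], ())]
  branch[1] choose=5:
    emit(5) @ H0 ⇒ out+=5
    emit(0) @ H0 ⇒ out+=0
    H0 returns [5, 0, 0]
    H1 returns ([5, 0, 0], ())
    H2 returns [([5, 0, 0], ())]
  branch[2] choose=6:
    emit(6) @ H0 ⇒ out+=6
    emit(0) @ H0 ⇒ out+=0
    H0 returns [6, 0, 0]
    H1 returns ([6, 0, 0], ())
    H2 returns [([6, 0, 0], ())]
= [([3, 0, 0], ()), ([5, 0, 0], ()), ([6, 0, 0], ())]

Answer: 3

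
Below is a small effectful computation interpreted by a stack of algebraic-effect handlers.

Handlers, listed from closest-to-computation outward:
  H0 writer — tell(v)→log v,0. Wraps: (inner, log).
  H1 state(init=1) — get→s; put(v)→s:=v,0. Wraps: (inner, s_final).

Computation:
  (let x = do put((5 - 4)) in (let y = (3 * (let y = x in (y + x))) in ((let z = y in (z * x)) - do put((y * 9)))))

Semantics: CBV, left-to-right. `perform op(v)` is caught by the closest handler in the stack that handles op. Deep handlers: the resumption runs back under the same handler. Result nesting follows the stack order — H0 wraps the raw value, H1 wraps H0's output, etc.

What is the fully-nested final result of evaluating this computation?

Answer: ((0, ()), 0)

Step-by-step:
put(1) @ H1 ⇒ s:=1
put(0) @ H1 ⇒ s:=0
H0 returns (0, ())
H1 returns ((0, ()), 0)
= ((0, ()), 0)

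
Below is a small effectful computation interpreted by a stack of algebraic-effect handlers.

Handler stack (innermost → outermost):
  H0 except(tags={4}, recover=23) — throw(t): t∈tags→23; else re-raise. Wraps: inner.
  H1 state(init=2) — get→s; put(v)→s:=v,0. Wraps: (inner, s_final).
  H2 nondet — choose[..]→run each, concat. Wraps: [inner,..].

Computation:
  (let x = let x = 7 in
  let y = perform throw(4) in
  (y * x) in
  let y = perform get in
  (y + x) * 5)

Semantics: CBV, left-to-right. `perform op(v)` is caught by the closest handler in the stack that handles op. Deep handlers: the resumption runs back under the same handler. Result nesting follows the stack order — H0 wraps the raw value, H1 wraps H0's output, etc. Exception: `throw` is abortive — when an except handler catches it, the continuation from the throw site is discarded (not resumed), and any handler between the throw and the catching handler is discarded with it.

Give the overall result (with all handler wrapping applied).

Evaluation trace:
throw(4) @ H0 caught ⇒ 23
H1 returns (23, 2)
H2 returns [(23, 2)]
= [(23, 2)]

Answer: [(23, 2)]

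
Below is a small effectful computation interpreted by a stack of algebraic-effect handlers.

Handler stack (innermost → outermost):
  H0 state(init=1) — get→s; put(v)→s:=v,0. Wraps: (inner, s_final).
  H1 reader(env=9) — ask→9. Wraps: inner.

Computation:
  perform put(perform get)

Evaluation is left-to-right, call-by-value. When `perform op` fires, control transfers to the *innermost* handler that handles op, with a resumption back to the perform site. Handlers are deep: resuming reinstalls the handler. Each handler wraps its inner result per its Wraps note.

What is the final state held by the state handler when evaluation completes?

Answer: 1

Working:
get @ H0 ⇒ 1
put(1) @ H0 ⇒ s:=1
H0 returns (0, 1)
H1 returns (0, 1)
= (0, 1)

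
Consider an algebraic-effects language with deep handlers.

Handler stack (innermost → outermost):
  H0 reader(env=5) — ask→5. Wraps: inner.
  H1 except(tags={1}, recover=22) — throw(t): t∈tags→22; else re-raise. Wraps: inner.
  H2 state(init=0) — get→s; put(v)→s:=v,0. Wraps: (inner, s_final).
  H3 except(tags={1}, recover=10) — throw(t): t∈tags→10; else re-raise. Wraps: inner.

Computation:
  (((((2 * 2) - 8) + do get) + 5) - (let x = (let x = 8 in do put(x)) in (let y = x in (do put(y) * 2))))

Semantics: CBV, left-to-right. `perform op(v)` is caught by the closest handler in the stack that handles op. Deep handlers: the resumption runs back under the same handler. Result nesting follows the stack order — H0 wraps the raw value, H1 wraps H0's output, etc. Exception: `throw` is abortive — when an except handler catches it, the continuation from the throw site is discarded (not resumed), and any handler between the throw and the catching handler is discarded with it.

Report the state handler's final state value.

Answer: 0

Evaluation trace:
get @ H2 ⇒ 0
put(8) @ H2 ⇒ s:=8
put(0) @ H2 ⇒ s:=0
H0 returns 1
H1 returns 1
H2 returns (1, 0)
H3 returns (1, 0)
= (1, 0)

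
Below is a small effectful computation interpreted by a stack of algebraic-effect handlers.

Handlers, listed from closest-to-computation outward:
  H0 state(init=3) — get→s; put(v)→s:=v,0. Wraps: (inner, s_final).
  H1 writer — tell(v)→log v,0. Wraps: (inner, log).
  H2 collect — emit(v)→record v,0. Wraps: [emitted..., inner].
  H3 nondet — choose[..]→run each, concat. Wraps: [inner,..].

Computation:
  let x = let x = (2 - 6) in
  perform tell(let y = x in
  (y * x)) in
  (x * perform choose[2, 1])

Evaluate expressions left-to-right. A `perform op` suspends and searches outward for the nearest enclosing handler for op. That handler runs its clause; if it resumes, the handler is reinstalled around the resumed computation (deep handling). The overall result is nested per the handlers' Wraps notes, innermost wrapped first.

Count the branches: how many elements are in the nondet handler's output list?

Step-by-step:
tell(16) @ H1 ⇒ log+=16
choose[2, 1] @ H3
  branch[0] choose=2:
    H0 returns (0, 3)
    H1 returns ((0, 3), (16))
    H2 returns [((0, 3), (16))]
    H3 returns [[((0, 3), (16))]]
  branch[1] choose=1:
    H0 returns (0, 3)
    H1 returns ((0, 3), (16))
    H2 returns [((0, 3), (16))]
    H3 returns [[((0, 3), (16))]]
= [[((0, 3), (16))], [((0, 3), (16))]]

Answer: 2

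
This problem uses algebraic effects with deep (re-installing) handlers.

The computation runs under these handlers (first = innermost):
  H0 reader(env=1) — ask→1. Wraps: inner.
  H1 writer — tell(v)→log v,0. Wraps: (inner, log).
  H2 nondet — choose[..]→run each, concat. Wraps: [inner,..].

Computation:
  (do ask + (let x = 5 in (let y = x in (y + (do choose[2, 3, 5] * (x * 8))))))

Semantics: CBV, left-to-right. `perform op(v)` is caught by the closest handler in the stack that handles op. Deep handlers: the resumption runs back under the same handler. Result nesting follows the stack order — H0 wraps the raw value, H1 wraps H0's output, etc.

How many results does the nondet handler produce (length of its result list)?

Working:
ask @ H0 ⇒ 1
choose[2, 3, 5] @ H2
  branch[0] choose=2:
    H0 returns 86
    H1 returns (86, ())
    H2 returns [(86, ())]
  branch[1] choose=3:
    H0 returns 126
    H1 returns (126, ())
    H2 returns [(126, ())]
  branch[2] choose=5:
    H0 returns 206
    H1 returns (206, ())
    H2 returns [(206, ())]
= [(86, ()), (126, ()), (206, ())]

Answer: 3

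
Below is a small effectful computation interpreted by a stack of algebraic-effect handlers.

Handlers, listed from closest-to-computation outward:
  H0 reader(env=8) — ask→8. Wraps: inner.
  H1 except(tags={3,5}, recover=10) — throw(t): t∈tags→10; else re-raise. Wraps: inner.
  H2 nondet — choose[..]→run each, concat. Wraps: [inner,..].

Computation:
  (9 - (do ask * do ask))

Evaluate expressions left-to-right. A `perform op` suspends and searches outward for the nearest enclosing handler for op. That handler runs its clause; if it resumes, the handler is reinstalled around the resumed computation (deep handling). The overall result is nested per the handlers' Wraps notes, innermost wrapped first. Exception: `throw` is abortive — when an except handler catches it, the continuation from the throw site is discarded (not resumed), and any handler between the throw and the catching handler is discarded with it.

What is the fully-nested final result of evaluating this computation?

Working:
ask @ H0 ⇒ 8
ask @ H0 ⇒ 8
H0 returns -55
H1 returns -55
H2 returns [-55]
= [-55]

Answer: [-55]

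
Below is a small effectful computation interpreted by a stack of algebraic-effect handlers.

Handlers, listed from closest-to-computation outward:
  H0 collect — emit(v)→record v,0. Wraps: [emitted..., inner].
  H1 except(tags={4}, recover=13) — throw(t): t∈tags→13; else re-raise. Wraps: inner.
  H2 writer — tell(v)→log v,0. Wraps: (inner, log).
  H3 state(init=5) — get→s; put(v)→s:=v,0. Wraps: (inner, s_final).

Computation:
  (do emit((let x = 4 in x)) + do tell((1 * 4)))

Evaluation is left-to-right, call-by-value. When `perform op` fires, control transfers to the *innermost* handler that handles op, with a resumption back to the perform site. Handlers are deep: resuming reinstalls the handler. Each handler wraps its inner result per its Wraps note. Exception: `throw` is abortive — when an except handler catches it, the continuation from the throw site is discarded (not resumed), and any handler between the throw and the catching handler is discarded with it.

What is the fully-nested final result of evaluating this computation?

Evaluation trace:
emit(4) @ H0 ⇒ out+=4
tell(4) @ H2 ⇒ log+=4
H0 returns [4, 0]
H1 returns [4, 0]
H2 returns ([4, 0], (4))
H3 returns (([4, 0], (4)), 5)
= (([4, 0], (4)), 5)

Answer: (([4, 0], (4)), 5)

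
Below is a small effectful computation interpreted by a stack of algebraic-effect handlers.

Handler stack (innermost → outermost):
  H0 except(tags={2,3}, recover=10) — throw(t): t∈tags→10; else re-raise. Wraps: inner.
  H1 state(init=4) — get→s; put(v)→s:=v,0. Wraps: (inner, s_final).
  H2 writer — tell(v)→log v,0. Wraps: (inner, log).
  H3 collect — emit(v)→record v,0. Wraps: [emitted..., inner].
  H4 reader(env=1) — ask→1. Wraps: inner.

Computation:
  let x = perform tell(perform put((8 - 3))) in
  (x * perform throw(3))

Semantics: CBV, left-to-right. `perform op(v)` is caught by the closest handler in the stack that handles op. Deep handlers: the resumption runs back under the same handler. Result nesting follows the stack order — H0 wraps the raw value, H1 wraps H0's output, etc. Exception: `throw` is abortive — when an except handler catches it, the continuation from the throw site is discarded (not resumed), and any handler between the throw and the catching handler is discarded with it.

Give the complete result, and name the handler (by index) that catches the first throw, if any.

Answer: [((10, 5), (0))] ; first throw caught by: H0

Evaluation trace:
put(5) @ H1 ⇒ s:=5
tell(0) @ H2 ⇒ log+=0
throw(3) @ H0 caught ⇒ 10
H1 returns (10, 5)
H2 returns ((10, 5), (0))
H3 returns [((10, 5), (0))]
H4 returns [((10, 5), (0))]
= [((10, 5), (0))]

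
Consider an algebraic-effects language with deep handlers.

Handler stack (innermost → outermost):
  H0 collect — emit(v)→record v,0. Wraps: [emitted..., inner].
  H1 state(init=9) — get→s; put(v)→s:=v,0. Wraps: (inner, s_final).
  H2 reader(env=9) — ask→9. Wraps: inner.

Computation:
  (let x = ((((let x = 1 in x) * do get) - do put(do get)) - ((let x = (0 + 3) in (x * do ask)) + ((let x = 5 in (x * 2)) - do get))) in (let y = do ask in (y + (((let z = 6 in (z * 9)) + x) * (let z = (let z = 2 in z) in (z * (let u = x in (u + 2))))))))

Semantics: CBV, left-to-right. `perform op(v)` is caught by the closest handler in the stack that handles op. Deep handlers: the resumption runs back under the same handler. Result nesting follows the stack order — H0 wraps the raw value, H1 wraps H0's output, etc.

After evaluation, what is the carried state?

Working:
get @ H1 ⇒ 9
get @ H1 ⇒ 9
put(9) @ H1 ⇒ s:=9
ask @ H2 ⇒ 9
get @ H1 ⇒ 9
ask @ H2 ⇒ 9
H0 returns [-1181]
H1 returns ([-1181], 9)
H2 returns ([-1181], 9)
= ([-1181], 9)

Answer: 9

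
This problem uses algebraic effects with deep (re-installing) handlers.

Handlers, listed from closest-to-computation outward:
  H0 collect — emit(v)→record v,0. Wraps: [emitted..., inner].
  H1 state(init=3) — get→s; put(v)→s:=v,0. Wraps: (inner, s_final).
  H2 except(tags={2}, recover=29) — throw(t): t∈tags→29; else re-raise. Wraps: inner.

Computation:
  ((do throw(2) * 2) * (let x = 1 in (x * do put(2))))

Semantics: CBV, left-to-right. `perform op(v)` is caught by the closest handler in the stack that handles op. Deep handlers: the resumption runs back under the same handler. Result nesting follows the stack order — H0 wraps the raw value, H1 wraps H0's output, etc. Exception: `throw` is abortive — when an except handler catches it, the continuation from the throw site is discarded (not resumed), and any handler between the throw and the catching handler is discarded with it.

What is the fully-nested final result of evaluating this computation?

Step-by-step:
throw(2) @ H2 caught ⇒ 29
= 29

Answer: 29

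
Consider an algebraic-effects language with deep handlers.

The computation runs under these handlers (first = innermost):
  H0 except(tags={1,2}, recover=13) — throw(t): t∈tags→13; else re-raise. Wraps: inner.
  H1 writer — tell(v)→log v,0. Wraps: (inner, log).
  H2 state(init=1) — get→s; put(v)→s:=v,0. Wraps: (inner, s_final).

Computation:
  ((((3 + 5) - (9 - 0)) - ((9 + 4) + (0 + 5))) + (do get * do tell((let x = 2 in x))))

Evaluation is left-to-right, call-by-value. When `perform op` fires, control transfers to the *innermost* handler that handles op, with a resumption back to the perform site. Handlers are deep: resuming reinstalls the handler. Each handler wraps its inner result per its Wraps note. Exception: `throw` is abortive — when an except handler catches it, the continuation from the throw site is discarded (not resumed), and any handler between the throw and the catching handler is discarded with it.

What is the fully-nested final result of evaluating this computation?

Step-by-step:
get @ H2 ⇒ 1
tell(2) @ H1 ⇒ log+=2
H0 returns -19
H1 returns (-19, (2))
H2 returns ((-19, (2)), 1)
= ((-19, (2)), 1)

Answer: ((-19, (2)), 1)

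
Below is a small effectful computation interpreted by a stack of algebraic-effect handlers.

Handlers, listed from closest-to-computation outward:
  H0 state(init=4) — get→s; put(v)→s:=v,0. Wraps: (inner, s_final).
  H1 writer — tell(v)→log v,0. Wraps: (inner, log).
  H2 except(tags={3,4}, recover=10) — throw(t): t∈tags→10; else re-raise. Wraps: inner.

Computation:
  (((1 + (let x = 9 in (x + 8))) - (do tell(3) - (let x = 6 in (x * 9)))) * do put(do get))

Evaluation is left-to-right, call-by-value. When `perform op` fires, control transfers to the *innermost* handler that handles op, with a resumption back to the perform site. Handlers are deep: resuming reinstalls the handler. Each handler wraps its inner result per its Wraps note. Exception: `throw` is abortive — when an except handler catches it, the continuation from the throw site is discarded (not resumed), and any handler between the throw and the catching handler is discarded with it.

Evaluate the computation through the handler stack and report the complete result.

Step-by-step:
tell(3) @ H1 ⇒ log+=3
get @ H0 ⇒ 4
put(4) @ H0 ⇒ s:=4
H0 returns (0, 4)
H1 returns ((0, 4), (3))
H2 returns ((0, 4), (3))
= ((0, 4), (3))

Answer: ((0, 4), (3))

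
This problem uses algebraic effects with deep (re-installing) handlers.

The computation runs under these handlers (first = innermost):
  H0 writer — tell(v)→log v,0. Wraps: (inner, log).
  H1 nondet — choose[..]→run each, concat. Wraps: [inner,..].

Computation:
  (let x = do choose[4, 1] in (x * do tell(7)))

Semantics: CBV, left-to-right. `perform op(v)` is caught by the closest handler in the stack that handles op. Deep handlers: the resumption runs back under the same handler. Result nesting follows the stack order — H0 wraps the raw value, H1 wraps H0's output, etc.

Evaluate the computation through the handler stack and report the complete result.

Working:
choose[4, 1] @ H1
  branch[0] choose=4:
    tell(7) @ H0 ⇒ log+=7
    H0 returns (0, (7))
    H1 returns [(0, (7))]
  branch[1] choose=1:
    tell(7) @ H0 ⇒ log+=7
    H0 returns (0, (7))
    H1 returns [(0, (7))]
= [(0, (7)), (0, (7))]

Answer: [(0, (7)), (0, (7))]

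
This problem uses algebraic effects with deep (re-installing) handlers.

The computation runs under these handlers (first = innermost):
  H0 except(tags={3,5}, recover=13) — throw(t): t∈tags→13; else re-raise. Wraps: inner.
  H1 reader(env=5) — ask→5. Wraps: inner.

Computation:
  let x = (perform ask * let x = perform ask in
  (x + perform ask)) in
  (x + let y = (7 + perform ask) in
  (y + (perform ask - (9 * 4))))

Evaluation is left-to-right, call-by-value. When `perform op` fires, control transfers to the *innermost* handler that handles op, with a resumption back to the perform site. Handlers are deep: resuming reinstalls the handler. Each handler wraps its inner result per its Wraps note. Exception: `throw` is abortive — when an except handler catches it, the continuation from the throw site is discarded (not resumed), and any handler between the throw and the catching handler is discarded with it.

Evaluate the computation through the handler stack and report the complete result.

Answer: 31

Working:
ask @ H1 ⇒ 5
ask @ H1 ⇒ 5
ask @ H1 ⇒ 5
ask @ H1 ⇒ 5
ask @ H1 ⇒ 5
H0 returns 31
H1 returns 31
= 31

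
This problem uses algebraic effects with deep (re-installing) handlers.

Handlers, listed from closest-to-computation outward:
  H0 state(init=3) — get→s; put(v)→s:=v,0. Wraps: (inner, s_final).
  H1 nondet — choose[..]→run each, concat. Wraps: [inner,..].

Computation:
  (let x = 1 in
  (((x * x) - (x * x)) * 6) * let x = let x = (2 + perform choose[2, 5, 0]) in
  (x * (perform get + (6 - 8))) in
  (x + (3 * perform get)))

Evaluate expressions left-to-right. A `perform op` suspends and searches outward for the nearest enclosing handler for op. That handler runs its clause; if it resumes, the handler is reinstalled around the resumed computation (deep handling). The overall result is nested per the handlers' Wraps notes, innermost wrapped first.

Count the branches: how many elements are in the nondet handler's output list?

Answer: 3

Working:
choose[2, 5, 0] @ H1
  branch[0] choose=2:
    get @ H0 ⇒ 3
    get @ H0 ⇒ 3
    H0 returns (0, 3)
    H1 returns [(0, 3)]
  branch[1] choose=5:
    get @ H0 ⇒ 3
    get @ H0 ⇒ 3
    H0 returns (0, 3)
    H1 returns [(0, 3)]
  branch[2] choose=0:
    get @ H0 ⇒ 3
    get @ H0 ⇒ 3
    H0 returns (0, 3)
    H1 returns [(0, 3)]
= [(0, 3), (0, 3), (0, 3)]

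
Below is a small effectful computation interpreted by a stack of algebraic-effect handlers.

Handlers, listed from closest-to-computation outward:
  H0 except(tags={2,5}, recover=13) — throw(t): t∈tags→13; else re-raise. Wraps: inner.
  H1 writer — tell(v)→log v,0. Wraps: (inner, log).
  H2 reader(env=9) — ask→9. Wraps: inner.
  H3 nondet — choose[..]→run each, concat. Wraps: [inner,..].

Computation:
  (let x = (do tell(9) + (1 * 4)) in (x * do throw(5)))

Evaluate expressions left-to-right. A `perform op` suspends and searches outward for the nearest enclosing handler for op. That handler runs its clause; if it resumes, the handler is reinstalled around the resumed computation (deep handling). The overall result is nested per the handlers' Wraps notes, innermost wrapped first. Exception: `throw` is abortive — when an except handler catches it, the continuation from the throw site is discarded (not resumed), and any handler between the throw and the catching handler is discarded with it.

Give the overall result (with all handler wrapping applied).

Working:
tell(9) @ H1 ⇒ log+=9
throw(5) @ H0 caught ⇒ 13
H1 returns (13, (9))
H2 returns (13, (9))
H3 returns [(13, (9))]
= [(13, (9))]

Answer: [(13, (9))]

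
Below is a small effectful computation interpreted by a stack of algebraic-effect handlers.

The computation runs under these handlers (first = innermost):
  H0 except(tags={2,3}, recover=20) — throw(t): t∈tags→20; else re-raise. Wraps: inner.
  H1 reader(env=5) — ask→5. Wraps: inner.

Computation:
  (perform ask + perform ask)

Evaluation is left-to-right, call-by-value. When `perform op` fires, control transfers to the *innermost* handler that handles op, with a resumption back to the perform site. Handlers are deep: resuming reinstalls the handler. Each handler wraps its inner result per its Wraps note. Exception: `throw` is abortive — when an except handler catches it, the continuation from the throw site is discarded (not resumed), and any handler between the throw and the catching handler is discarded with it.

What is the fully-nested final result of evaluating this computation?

Answer: 10

Evaluation trace:
ask @ H1 ⇒ 5
ask @ H1 ⇒ 5
H0 returns 10
H1 returns 10
= 10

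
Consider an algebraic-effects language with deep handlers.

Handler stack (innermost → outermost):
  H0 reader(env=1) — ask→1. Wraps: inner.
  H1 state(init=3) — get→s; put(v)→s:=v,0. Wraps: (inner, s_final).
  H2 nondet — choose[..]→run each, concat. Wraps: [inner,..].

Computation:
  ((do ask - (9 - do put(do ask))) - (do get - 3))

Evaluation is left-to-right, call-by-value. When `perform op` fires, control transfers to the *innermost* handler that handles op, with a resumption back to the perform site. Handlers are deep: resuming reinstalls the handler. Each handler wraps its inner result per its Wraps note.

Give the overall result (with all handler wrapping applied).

Evaluation trace:
ask @ H0 ⇒ 1
ask @ H0 ⇒ 1
put(1) @ H1 ⇒ s:=1
get @ H1 ⇒ 1
H0 returns -6
H1 returns (-6, 1)
H2 returns [(-6, 1)]
= [(-6, 1)]

Answer: [(-6, 1)]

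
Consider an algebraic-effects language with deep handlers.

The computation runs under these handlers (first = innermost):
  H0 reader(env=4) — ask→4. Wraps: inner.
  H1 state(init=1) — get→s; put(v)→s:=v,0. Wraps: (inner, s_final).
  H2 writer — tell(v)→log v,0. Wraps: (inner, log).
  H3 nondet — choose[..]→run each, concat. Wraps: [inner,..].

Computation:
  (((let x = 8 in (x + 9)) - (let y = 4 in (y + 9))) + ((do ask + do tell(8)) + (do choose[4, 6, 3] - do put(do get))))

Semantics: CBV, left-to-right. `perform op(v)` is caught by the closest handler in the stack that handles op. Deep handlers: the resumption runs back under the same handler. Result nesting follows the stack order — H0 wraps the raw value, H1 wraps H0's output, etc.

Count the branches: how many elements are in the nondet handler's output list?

Answer: 3

Evaluation trace:
ask @ H0 ⇒ 4
tell(8) @ H2 ⇒ log+=8
choose[4, 6, 3] @ H3
  branch[0] choose=4:
    get @ H1 ⇒ 1
    put(1) @ H1 ⇒ s:=1
    H0 returns 12
    H1 returns (12, 1)
    H2 returns ((12, 1), (8))
    H3 returns [((12, 1), (8))]
  branch[1] choose=6:
    get @ H1 ⇒ 1
    put(1) @ H1 ⇒ s:=1
    H0 returns 14
    H1 returns (14, 1)
    H2 returns ((14, 1), (8))
    H3 returns [((14, 1), (8))]
  branch[2] choose=3:
    get @ H1 ⇒ 1
    put(1) @ H1 ⇒ s:=1
    H0 returns 11
    H1 returns (11, 1)
    H2 returns ((11, 1), (8))
    H3 returns [((11, 1), (8))]
= [((12, 1), (8)), ((14, 1), (8)), ((11, 1), (8))]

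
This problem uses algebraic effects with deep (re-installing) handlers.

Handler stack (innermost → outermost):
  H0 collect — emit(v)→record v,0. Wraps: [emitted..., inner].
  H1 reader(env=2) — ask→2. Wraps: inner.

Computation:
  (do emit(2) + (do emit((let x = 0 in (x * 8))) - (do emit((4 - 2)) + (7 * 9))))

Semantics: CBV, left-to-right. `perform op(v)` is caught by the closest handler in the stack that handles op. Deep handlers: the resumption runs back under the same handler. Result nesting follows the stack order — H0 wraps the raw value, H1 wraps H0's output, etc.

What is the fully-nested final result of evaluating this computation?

Answer: [2, 0, 2, -63]

Step-by-step:
emit(2) @ H0 ⇒ out+=2
emit(0) @ H0 ⇒ out+=0
emit(2) @ H0 ⇒ out+=2
H0 returns [2, 0, 2, -63]
H1 returns [2, 0, 2, -63]
= [2, 0, 2, -63]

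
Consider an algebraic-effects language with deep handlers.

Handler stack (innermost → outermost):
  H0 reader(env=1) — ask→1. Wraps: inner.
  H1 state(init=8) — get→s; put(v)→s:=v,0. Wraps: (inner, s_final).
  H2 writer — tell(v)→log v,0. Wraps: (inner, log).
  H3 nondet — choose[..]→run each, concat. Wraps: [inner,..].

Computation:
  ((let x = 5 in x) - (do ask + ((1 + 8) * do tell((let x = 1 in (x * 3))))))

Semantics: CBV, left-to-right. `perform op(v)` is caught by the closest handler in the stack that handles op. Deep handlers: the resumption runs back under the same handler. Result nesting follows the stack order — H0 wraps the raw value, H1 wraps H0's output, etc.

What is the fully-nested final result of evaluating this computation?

Evaluation trace:
ask @ H0 ⇒ 1
tell(3) @ H2 ⇒ log+=3
H0 returns 4
H1 returns (4, 8)
H2 returns ((4, 8), (3))
H3 returns [((4, 8), (3))]
= [((4, 8), (3))]

Answer: [((4, 8), (3))]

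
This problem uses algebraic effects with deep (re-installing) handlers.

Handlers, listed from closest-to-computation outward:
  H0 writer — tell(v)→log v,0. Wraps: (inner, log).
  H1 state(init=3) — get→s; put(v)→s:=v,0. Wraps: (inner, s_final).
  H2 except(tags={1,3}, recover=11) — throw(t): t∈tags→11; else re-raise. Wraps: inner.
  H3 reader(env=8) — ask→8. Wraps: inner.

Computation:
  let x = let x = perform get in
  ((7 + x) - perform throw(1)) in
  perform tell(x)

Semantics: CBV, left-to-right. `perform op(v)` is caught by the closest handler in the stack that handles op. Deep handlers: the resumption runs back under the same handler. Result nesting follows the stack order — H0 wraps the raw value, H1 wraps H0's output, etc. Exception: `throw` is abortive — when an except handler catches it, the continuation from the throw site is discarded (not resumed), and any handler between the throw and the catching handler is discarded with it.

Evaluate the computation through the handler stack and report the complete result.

Answer: 11

Evaluation trace:
get @ H1 ⇒ 3
throw(1) @ H2 caught ⇒ 11
H3 returns 11
= 11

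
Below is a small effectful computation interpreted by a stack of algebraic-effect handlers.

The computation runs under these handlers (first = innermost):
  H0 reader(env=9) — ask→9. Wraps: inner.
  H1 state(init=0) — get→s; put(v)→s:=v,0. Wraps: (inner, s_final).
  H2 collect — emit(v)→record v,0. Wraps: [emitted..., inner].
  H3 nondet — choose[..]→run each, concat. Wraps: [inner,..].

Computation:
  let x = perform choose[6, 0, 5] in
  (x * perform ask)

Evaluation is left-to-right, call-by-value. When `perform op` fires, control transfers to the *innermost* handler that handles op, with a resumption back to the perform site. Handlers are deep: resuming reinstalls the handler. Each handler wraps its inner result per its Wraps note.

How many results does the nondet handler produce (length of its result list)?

Answer: 3

Step-by-step:
choose[6, 0, 5] @ H3
  branch[0] choose=6:
    ask @ H0 ⇒ 9
    H0 returns 54
    H1 returns (54, 0)
    H2 returns [(54, 0)]
    H3 returns [[(54, 0)]]
  branch[1] choose=0:
    ask @ H0 ⇒ 9
    H0 returns 0
    H1 returns (0, 0)
    H2 returns [(0, 0)]
    H3 returns [[(0, 0)]]
  branch[2] choose=5:
    ask @ H0 ⇒ 9
    H0 returns 45
    H1 returns (45, 0)
    H2 returns [(45, 0)]
    H3 returns [[(45, 0)]]
= [[(54, 0)], [(0, 0)], [(45, 0)]]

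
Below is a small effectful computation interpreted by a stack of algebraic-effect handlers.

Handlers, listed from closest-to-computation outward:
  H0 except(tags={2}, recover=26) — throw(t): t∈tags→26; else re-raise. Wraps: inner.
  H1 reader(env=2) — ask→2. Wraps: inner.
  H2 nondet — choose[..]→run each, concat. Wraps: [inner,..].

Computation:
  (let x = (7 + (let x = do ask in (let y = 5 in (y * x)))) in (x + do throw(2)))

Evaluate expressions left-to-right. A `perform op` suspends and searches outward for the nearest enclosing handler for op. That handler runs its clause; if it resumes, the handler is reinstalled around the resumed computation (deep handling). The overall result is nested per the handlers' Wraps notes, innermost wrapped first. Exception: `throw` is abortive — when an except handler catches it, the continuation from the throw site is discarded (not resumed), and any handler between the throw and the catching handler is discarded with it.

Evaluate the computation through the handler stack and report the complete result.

Evaluation trace:
ask @ H1 ⇒ 2
throw(2) @ H0 caught ⇒ 26
H1 returns 26
H2 returns [26]
= [26]

Answer: [26]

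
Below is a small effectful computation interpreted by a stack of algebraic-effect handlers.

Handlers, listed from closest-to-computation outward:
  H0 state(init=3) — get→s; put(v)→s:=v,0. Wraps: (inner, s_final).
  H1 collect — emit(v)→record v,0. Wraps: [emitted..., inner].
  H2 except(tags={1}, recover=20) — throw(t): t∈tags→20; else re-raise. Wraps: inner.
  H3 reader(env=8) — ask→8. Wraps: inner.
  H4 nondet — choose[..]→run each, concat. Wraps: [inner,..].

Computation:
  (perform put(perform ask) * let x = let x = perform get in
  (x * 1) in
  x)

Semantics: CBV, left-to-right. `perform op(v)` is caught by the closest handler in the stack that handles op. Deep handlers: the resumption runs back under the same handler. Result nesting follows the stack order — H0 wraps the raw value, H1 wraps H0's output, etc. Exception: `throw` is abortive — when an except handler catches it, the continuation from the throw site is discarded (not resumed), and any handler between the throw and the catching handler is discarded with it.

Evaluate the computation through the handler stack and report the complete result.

Answer: [[(0, 8)]]

Evaluation trace:
ask @ H3 ⇒ 8
put(8) @ H0 ⇒ s:=8
get @ H0 ⇒ 8
H0 returns (0, 8)
H1 returns [(0, 8)]
H2 returns [(0, 8)]
H3 returns [(0, 8)]
H4 returns [[(0, 8)]]
= [[(0, 8)]]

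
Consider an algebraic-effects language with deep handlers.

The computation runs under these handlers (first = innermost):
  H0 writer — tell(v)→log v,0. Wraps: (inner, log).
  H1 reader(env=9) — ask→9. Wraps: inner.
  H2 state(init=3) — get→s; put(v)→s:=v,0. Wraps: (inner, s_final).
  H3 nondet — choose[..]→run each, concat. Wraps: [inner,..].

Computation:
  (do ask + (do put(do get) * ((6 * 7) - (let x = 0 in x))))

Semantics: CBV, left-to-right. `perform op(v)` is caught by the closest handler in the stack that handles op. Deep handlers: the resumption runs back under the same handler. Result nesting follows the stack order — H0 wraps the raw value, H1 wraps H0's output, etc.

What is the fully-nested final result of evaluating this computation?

Answer: [((9, ()), 3)]

Step-by-step:
ask @ H1 ⇒ 9
get @ H2 ⇒ 3
put(3) @ H2 ⇒ s:=3
H0 returns (9, ())
H1 returns (9, ())
H2 returns ((9, ()), 3)
H3 returns [((9, ()), 3)]
= [((9, ()), 3)]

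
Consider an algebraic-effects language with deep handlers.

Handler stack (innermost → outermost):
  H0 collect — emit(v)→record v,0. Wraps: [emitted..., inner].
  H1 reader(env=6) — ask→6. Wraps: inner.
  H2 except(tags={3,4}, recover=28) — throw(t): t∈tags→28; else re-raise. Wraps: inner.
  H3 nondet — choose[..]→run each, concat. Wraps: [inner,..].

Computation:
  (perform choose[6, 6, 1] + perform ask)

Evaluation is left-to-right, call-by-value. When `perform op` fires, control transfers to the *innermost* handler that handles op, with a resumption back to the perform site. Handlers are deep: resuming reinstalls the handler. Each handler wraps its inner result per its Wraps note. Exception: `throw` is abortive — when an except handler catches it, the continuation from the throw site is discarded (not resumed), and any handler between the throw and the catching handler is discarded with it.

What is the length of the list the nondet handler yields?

Answer: 3

Working:
choose[6, 6, 1] @ H3
  branch[0] choose=6:
    ask @ H1 ⇒ 6
    H0 returns [12]
    H1 returns [12]
    H2 returns [12]
    H3 returns [[12]]
  branch[1] choose=6:
    ask @ H1 ⇒ 6
    H0 returns [12]
    H1 returns [12]
    H2 returns [12]
    H3 returns [[12]]
  branch[2] choose=1:
    ask @ H1 ⇒ 6
    H0 returns [7]
    H1 returns [7]
    H2 returns [7]
    H3 returns [[7]]
= [[12], [12], [7]]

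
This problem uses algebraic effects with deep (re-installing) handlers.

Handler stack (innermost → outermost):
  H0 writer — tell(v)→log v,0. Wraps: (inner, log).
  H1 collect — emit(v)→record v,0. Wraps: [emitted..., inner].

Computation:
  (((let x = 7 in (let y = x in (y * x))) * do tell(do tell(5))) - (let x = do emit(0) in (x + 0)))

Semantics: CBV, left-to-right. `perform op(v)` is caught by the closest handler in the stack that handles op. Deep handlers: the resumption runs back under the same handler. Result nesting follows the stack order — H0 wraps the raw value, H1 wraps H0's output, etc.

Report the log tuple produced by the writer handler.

Working:
tell(5) @ H0 ⇒ log+=5
tell(0) @ H0 ⇒ log+=0
emit(0) @ H1 ⇒ out+=0
H0 returns (0, (5, 0))
H1 returns [0, (0, (5, 0))]
= [0, (0, (5, 0))]

Answer: (5, 0)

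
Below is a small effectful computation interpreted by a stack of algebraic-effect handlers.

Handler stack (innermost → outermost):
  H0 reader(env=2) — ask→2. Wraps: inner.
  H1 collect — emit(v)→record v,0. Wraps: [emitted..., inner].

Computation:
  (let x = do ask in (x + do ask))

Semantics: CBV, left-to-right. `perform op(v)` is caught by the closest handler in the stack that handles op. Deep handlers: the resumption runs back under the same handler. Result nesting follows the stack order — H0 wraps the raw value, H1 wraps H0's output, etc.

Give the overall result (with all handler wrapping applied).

Evaluation trace:
ask @ H0 ⇒ 2
ask @ H0 ⇒ 2
H0 returns 4
H1 returns [4]
= [4]

Answer: [4]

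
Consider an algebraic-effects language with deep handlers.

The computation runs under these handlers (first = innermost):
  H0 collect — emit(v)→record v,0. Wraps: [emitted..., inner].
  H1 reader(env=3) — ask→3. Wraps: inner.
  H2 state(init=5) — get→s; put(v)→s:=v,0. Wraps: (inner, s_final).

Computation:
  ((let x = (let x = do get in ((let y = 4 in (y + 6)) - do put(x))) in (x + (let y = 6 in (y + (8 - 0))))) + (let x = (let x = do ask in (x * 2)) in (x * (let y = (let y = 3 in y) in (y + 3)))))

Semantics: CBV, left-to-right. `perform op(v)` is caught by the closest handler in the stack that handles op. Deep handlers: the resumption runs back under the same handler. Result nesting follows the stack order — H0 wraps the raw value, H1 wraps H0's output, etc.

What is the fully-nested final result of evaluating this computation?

Answer: ([60], 5)

Step-by-step:
get @ H2 ⇒ 5
put(5) @ H2 ⇒ s:=5
ask @ H1 ⇒ 3
H0 returns [60]
H1 returns [60]
H2 returns ([60], 5)
= ([60], 5)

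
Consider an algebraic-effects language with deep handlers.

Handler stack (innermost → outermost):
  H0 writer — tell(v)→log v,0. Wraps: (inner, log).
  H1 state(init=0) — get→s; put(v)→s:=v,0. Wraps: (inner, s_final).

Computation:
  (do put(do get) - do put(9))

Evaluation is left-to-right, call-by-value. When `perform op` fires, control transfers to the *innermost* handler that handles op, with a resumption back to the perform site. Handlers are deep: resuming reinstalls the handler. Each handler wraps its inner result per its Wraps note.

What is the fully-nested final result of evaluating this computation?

Answer: ((0, ()), 9)

Working:
get @ H1 ⇒ 0
put(0) @ H1 ⇒ s:=0
put(9) @ H1 ⇒ s:=9
H0 returns (0, ())
H1 returns ((0, ()), 9)
= ((0, ()), 9)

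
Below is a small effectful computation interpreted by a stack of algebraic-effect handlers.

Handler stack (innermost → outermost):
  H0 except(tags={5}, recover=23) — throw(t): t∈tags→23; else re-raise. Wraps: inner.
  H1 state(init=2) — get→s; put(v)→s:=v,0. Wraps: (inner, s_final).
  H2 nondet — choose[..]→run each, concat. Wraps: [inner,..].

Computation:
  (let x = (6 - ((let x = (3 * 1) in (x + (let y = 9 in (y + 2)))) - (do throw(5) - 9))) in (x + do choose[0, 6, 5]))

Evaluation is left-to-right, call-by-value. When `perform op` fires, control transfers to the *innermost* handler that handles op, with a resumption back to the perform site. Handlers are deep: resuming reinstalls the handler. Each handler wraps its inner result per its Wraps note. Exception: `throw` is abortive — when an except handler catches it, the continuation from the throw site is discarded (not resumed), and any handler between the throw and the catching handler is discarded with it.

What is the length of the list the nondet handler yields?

Answer: 1

Evaluation trace:
throw(5) @ H0 caught ⇒ 23
H1 returns (23, 2)
H2 returns [(23, 2)]
= [(23, 2)]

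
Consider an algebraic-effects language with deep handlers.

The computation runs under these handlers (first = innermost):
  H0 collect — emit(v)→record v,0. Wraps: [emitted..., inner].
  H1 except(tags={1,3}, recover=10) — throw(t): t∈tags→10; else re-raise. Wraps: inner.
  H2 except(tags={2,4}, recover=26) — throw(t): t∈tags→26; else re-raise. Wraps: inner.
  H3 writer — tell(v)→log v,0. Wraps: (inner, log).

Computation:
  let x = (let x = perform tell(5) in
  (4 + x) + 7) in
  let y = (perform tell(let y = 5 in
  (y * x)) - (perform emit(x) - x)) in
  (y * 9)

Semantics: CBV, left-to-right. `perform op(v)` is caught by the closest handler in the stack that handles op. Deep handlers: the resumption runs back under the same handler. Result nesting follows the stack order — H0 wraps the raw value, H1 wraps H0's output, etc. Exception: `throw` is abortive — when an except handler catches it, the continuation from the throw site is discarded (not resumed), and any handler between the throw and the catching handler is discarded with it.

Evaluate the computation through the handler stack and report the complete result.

Working:
tell(5) @ H3 ⇒ log+=5
tell(55) @ H3 ⇒ log+=55
emit(11) @ H0 ⇒ out+=11
H0 returns [11, 99]
H1 returns [11, 99]
H2 returns [11, 99]
H3 returns ([11, 99], (5, 55))
= ([11, 99], (5, 55))

Answer: ([11, 99], (5, 55))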